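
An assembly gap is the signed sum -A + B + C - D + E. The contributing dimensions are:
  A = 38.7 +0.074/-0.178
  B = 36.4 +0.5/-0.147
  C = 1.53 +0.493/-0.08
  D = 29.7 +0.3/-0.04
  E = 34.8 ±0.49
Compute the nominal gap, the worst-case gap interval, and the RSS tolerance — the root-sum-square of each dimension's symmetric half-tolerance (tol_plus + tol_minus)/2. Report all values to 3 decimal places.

nominal=4.330 wc=[3.239,6.031] rss=0.687

Stack each dimension's contribution:
  -A: nom -38.700 → Σnom=-38.700; wc +0.178/-0.074 → slack +0.178/-0.074; half-tol=0.126, Σhalf²=0.015876
  +B: nom +36.400 → Σnom=-2.300; wc +0.500/-0.147 → slack +0.678/-0.221; half-tol=0.324, Σhalf²=0.120528
  +C: nom +1.530 → Σnom=-0.770; wc +0.493/-0.080 → slack +1.171/-0.301; half-tol=0.286, Σhalf²=0.202610
  -D: nom -29.700 → Σnom=-30.470; wc +0.040/-0.300 → slack +1.211/-0.601; half-tol=0.170, Σhalf²=0.231510
  +E: nom +34.800 → Σnom=4.330; wc +0.490/-0.490 → slack +1.701/-1.091; half-tol=0.490, Σhalf²=0.471610
Nominal = 4.330. Worst-case = [4.330 - 1.091, 4.330 + 1.701] = [3.239, 6.031]. RSS = √0.471610 = 0.687.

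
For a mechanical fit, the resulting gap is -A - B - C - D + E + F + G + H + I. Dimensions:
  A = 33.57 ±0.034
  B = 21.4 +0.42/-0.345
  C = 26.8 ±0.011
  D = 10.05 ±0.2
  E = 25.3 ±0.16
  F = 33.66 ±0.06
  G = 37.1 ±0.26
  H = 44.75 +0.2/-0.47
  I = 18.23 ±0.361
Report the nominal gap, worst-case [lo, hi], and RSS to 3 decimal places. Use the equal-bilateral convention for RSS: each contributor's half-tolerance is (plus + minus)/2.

nominal=67.220 wc=[65.244,68.851] rss=0.726

Stack each dimension's contribution:
  -A: nom -33.570 → Σnom=-33.570; wc +0.034/-0.034 → slack +0.034/-0.034; half-tol=0.034, Σhalf²=0.001156
  -B: nom -21.400 → Σnom=-54.970; wc +0.345/-0.420 → slack +0.379/-0.454; half-tol=0.382, Σhalf²=0.147462
  -C: nom -26.800 → Σnom=-81.770; wc +0.011/-0.011 → slack +0.390/-0.465; half-tol=0.011, Σhalf²=0.147583
  -D: nom -10.050 → Σnom=-91.820; wc +0.200/-0.200 → slack +0.590/-0.665; half-tol=0.200, Σhalf²=0.187583
  +E: nom +25.300 → Σnom=-66.520; wc +0.160/-0.160 → slack +0.750/-0.825; half-tol=0.160, Σhalf²=0.213183
  +F: nom +33.660 → Σnom=-32.860; wc +0.060/-0.060 → slack +0.810/-0.885; half-tol=0.060, Σhalf²=0.216783
  +G: nom +37.100 → Σnom=4.240; wc +0.260/-0.260 → slack +1.070/-1.145; half-tol=0.260, Σhalf²=0.284383
  +H: nom +44.750 → Σnom=48.990; wc +0.200/-0.470 → slack +1.270/-1.615; half-tol=0.335, Σhalf²=0.396608
  +I: nom +18.230 → Σnom=67.220; wc +0.361/-0.361 → slack +1.631/-1.976; half-tol=0.361, Σhalf²=0.526929
Nominal = 67.220. Worst-case = [67.220 - 1.976, 67.220 + 1.631] = [65.244, 68.851]. RSS = √0.526929 = 0.726.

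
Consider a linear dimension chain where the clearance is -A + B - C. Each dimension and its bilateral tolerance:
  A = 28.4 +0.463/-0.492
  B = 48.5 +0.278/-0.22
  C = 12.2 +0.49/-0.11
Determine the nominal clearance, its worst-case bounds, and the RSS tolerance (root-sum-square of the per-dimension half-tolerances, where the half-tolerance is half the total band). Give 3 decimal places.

nominal=7.900 wc=[6.727,8.780] rss=0.616

Stack each dimension's contribution:
  -A: nom -28.400 → Σnom=-28.400; wc +0.492/-0.463 → slack +0.492/-0.463; half-tol=0.478, Σhalf²=0.228006
  +B: nom +48.500 → Σnom=20.100; wc +0.278/-0.220 → slack +0.770/-0.683; half-tol=0.249, Σhalf²=0.290007
  -C: nom -12.200 → Σnom=7.900; wc +0.110/-0.490 → slack +0.880/-1.173; half-tol=0.300, Σhalf²=0.380007
Nominal = 7.900. Worst-case = [7.900 - 1.173, 7.900 + 0.880] = [6.727, 8.780]. RSS = √0.380007 = 0.616.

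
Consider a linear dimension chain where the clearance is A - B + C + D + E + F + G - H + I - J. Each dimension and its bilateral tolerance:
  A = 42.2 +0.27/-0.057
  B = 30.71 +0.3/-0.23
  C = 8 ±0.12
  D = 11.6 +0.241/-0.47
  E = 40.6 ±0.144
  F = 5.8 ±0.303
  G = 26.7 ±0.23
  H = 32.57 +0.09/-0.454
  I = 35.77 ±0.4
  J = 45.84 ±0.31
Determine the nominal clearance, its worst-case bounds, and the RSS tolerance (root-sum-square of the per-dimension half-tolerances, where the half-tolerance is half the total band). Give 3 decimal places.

Stack each dimension's contribution:
  +A: nom +42.200 → Σnom=42.200; wc +0.270/-0.057 → slack +0.270/-0.057; half-tol=0.164, Σhalf²=0.026732
  -B: nom -30.710 → Σnom=11.490; wc +0.230/-0.300 → slack +0.500/-0.357; half-tol=0.265, Σhalf²=0.096957
  +C: nom +8.000 → Σnom=19.490; wc +0.120/-0.120 → slack +0.620/-0.477; half-tol=0.120, Σhalf²=0.111357
  +D: nom +11.600 → Σnom=31.090; wc +0.241/-0.470 → slack +0.861/-0.947; half-tol=0.355, Σhalf²=0.237737
  +E: nom +40.600 → Σnom=71.690; wc +0.144/-0.144 → slack +1.005/-1.091; half-tol=0.144, Σhalf²=0.258473
  +F: nom +5.800 → Σnom=77.490; wc +0.303/-0.303 → slack +1.308/-1.394; half-tol=0.303, Σhalf²=0.350282
  +G: nom +26.700 → Σnom=104.190; wc +0.230/-0.230 → slack +1.538/-1.624; half-tol=0.230, Σhalf²=0.403182
  -H: nom -32.570 → Σnom=71.620; wc +0.454/-0.090 → slack +1.992/-1.714; half-tol=0.272, Σhalf²=0.477166
  +I: nom +35.770 → Σnom=107.390; wc +0.400/-0.400 → slack +2.392/-2.114; half-tol=0.400, Σhalf²=0.637166
  -J: nom -45.840 → Σnom=61.550; wc +0.310/-0.310 → slack +2.702/-2.424; half-tol=0.310, Σhalf²=0.733266
Nominal = 61.550. Worst-case = [61.550 - 2.424, 61.550 + 2.702] = [59.126, 64.252]. RSS = √0.733266 = 0.856.

nominal=61.550 wc=[59.126,64.252] rss=0.856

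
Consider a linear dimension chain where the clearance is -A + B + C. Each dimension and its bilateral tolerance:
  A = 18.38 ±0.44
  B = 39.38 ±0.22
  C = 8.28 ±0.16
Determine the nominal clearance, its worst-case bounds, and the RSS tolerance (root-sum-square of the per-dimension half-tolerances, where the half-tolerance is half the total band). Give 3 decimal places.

nominal=29.280 wc=[28.460,30.100] rss=0.517

Stack each dimension's contribution:
  -A: nom -18.380 → Σnom=-18.380; wc +0.440/-0.440 → slack +0.440/-0.440; half-tol=0.440, Σhalf²=0.193600
  +B: nom +39.380 → Σnom=21.000; wc +0.220/-0.220 → slack +0.660/-0.660; half-tol=0.220, Σhalf²=0.242000
  +C: nom +8.280 → Σnom=29.280; wc +0.160/-0.160 → slack +0.820/-0.820; half-tol=0.160, Σhalf²=0.267600
Nominal = 29.280. Worst-case = [29.280 - 0.820, 29.280 + 0.820] = [28.460, 30.100]. RSS = √0.267600 = 0.517.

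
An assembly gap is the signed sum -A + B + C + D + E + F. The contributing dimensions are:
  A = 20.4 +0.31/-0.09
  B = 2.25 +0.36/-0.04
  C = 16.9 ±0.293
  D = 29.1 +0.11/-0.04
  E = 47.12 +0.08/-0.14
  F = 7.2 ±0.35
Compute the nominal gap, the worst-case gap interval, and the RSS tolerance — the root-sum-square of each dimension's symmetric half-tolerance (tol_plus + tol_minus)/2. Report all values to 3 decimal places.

Stack each dimension's contribution:
  -A: nom -20.400 → Σnom=-20.400; wc +0.090/-0.310 → slack +0.090/-0.310; half-tol=0.200, Σhalf²=0.040000
  +B: nom +2.250 → Σnom=-18.150; wc +0.360/-0.040 → slack +0.450/-0.350; half-tol=0.200, Σhalf²=0.080000
  +C: nom +16.900 → Σnom=-1.250; wc +0.293/-0.293 → slack +0.743/-0.643; half-tol=0.293, Σhalf²=0.165849
  +D: nom +29.100 → Σnom=27.850; wc +0.110/-0.040 → slack +0.853/-0.683; half-tol=0.075, Σhalf²=0.171474
  +E: nom +47.120 → Σnom=74.970; wc +0.080/-0.140 → slack +0.933/-0.823; half-tol=0.110, Σhalf²=0.183574
  +F: nom +7.200 → Σnom=82.170; wc +0.350/-0.350 → slack +1.283/-1.173; half-tol=0.350, Σhalf²=0.306074
Nominal = 82.170. Worst-case = [82.170 - 1.173, 82.170 + 1.283] = [80.997, 83.453]. RSS = √0.306074 = 0.553.

nominal=82.170 wc=[80.997,83.453] rss=0.553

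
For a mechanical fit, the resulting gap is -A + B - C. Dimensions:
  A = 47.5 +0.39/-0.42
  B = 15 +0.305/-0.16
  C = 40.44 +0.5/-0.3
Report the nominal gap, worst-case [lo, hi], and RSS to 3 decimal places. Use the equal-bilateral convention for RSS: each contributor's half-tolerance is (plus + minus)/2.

Stack each dimension's contribution:
  -A: nom -47.500 → Σnom=-47.500; wc +0.420/-0.390 → slack +0.420/-0.390; half-tol=0.405, Σhalf²=0.164025
  +B: nom +15.000 → Σnom=-32.500; wc +0.305/-0.160 → slack +0.725/-0.550; half-tol=0.232, Σhalf²=0.218081
  -C: nom -40.440 → Σnom=-72.940; wc +0.300/-0.500 → slack +1.025/-1.050; half-tol=0.400, Σhalf²=0.378081
Nominal = -72.940. Worst-case = [-72.940 - 1.050, -72.940 + 1.025] = [-73.990, -71.915]. RSS = √0.378081 = 0.615.

nominal=-72.940 wc=[-73.990,-71.915] rss=0.615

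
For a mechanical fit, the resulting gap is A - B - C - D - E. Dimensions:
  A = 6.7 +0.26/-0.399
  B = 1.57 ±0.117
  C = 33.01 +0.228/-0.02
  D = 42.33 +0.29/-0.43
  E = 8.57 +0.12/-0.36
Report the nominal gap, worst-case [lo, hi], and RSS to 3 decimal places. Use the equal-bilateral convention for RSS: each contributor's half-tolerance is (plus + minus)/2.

nominal=-78.780 wc=[-79.934,-77.593] rss=0.570

Stack each dimension's contribution:
  +A: nom +6.700 → Σnom=6.700; wc +0.260/-0.399 → slack +0.260/-0.399; half-tol=0.330, Σhalf²=0.108570
  -B: nom -1.570 → Σnom=5.130; wc +0.117/-0.117 → slack +0.377/-0.516; half-tol=0.117, Σhalf²=0.122259
  -C: nom -33.010 → Σnom=-27.880; wc +0.020/-0.228 → slack +0.397/-0.744; half-tol=0.124, Σhalf²=0.137635
  -D: nom -42.330 → Σnom=-70.210; wc +0.430/-0.290 → slack +0.827/-1.034; half-tol=0.360, Σhalf²=0.267235
  -E: nom -8.570 → Σnom=-78.780; wc +0.360/-0.120 → slack +1.187/-1.154; half-tol=0.240, Σhalf²=0.324835
Nominal = -78.780. Worst-case = [-78.780 - 1.154, -78.780 + 1.187] = [-79.934, -77.593]. RSS = √0.324835 = 0.570.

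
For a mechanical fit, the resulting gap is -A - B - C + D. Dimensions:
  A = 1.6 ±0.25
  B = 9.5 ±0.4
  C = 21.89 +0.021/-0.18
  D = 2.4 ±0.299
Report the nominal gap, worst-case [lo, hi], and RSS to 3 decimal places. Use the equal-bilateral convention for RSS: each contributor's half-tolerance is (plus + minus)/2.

nominal=-30.590 wc=[-31.560,-29.461] rss=0.567

Stack each dimension's contribution:
  -A: nom -1.600 → Σnom=-1.600; wc +0.250/-0.250 → slack +0.250/-0.250; half-tol=0.250, Σhalf²=0.062500
  -B: nom -9.500 → Σnom=-11.100; wc +0.400/-0.400 → slack +0.650/-0.650; half-tol=0.400, Σhalf²=0.222500
  -C: nom -21.890 → Σnom=-32.990; wc +0.180/-0.021 → slack +0.830/-0.671; half-tol=0.100, Σhalf²=0.232600
  +D: nom +2.400 → Σnom=-30.590; wc +0.299/-0.299 → slack +1.129/-0.970; half-tol=0.299, Σhalf²=0.322001
Nominal = -30.590. Worst-case = [-30.590 - 0.970, -30.590 + 1.129] = [-31.560, -29.461]. RSS = √0.322001 = 0.567.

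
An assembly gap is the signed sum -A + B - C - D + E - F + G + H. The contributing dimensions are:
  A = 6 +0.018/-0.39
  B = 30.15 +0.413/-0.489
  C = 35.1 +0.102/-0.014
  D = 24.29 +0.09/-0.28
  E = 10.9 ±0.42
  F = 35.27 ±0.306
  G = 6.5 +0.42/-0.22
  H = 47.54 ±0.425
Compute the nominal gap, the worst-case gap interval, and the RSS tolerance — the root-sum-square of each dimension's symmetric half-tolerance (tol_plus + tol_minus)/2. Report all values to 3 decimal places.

Stack each dimension's contribution:
  -A: nom -6.000 → Σnom=-6.000; wc +0.390/-0.018 → slack +0.390/-0.018; half-tol=0.204, Σhalf²=0.041616
  +B: nom +30.150 → Σnom=24.150; wc +0.413/-0.489 → slack +0.803/-0.507; half-tol=0.451, Σhalf²=0.245017
  -C: nom -35.100 → Σnom=-10.950; wc +0.014/-0.102 → slack +0.817/-0.609; half-tol=0.058, Σhalf²=0.248381
  -D: nom -24.290 → Σnom=-35.240; wc +0.280/-0.090 → slack +1.097/-0.699; half-tol=0.185, Σhalf²=0.282606
  +E: nom +10.900 → Σnom=-24.340; wc +0.420/-0.420 → slack +1.517/-1.119; half-tol=0.420, Σhalf²=0.459006
  -F: nom -35.270 → Σnom=-59.610; wc +0.306/-0.306 → slack +1.823/-1.425; half-tol=0.306, Σhalf²=0.552642
  +G: nom +6.500 → Σnom=-53.110; wc +0.420/-0.220 → slack +2.243/-1.645; half-tol=0.320, Σhalf²=0.655042
  +H: nom +47.540 → Σnom=-5.570; wc +0.425/-0.425 → slack +2.668/-2.070; half-tol=0.425, Σhalf²=0.835667
Nominal = -5.570. Worst-case = [-5.570 - 2.070, -5.570 + 2.668] = [-7.640, -2.902]. RSS = √0.835667 = 0.914.

nominal=-5.570 wc=[-7.640,-2.902] rss=0.914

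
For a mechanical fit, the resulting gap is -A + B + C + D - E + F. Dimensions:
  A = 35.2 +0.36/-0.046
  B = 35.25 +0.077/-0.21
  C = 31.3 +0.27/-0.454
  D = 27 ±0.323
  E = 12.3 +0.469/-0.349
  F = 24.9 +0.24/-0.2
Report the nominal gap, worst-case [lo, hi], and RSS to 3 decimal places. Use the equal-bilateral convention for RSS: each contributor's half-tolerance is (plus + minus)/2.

Stack each dimension's contribution:
  -A: nom -35.200 → Σnom=-35.200; wc +0.046/-0.360 → slack +0.046/-0.360; half-tol=0.203, Σhalf²=0.041209
  +B: nom +35.250 → Σnom=0.050; wc +0.077/-0.210 → slack +0.123/-0.570; half-tol=0.143, Σhalf²=0.061801
  +C: nom +31.300 → Σnom=31.350; wc +0.270/-0.454 → slack +0.393/-1.024; half-tol=0.362, Σhalf²=0.192845
  +D: nom +27.000 → Σnom=58.350; wc +0.323/-0.323 → slack +0.716/-1.347; half-tol=0.323, Σhalf²=0.297174
  -E: nom -12.300 → Σnom=46.050; wc +0.349/-0.469 → slack +1.065/-1.816; half-tol=0.409, Σhalf²=0.464455
  +F: nom +24.900 → Σnom=70.950; wc +0.240/-0.200 → slack +1.305/-2.016; half-tol=0.220, Σhalf²=0.512855
Nominal = 70.950. Worst-case = [70.950 - 2.016, 70.950 + 1.305] = [68.934, 72.255]. RSS = √0.512855 = 0.716.

nominal=70.950 wc=[68.934,72.255] rss=0.716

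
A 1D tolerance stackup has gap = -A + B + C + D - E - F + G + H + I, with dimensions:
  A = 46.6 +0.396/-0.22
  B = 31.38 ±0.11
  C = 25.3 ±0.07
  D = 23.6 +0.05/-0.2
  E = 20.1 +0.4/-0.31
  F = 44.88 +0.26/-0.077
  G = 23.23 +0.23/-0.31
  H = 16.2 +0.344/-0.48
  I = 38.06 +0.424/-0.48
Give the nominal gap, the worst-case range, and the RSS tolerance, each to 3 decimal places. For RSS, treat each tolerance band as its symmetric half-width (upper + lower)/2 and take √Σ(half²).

nominal=46.190 wc=[43.484,48.025] rss=0.854

Stack each dimension's contribution:
  -A: nom -46.600 → Σnom=-46.600; wc +0.220/-0.396 → slack +0.220/-0.396; half-tol=0.308, Σhalf²=0.094864
  +B: nom +31.380 → Σnom=-15.220; wc +0.110/-0.110 → slack +0.330/-0.506; half-tol=0.110, Σhalf²=0.106964
  +C: nom +25.300 → Σnom=10.080; wc +0.070/-0.070 → slack +0.400/-0.576; half-tol=0.070, Σhalf²=0.111864
  +D: nom +23.600 → Σnom=33.680; wc +0.050/-0.200 → slack +0.450/-0.776; half-tol=0.125, Σhalf²=0.127489
  -E: nom -20.100 → Σnom=13.580; wc +0.310/-0.400 → slack +0.760/-1.176; half-tol=0.355, Σhalf²=0.253514
  -F: nom -44.880 → Σnom=-31.300; wc +0.077/-0.260 → slack +0.837/-1.436; half-tol=0.169, Σhalf²=0.281906
  +G: nom +23.230 → Σnom=-8.070; wc +0.230/-0.310 → slack +1.067/-1.746; half-tol=0.270, Σhalf²=0.354806
  +H: nom +16.200 → Σnom=8.130; wc +0.344/-0.480 → slack +1.411/-2.226; half-tol=0.412, Σhalf²=0.524550
  +I: nom +38.060 → Σnom=46.190; wc +0.424/-0.480 → slack +1.835/-2.706; half-tol=0.452, Σhalf²=0.728854
Nominal = 46.190. Worst-case = [46.190 - 2.706, 46.190 + 1.835] = [43.484, 48.025]. RSS = √0.728854 = 0.854.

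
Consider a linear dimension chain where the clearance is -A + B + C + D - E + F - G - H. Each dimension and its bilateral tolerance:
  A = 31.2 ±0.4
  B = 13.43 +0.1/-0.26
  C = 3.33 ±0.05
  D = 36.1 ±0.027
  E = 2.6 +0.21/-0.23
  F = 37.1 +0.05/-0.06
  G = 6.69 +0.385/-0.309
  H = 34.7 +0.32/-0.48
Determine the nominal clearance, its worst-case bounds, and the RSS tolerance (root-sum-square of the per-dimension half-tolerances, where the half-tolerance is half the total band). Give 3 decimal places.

nominal=14.770 wc=[13.058,16.416] rss=0.726

Stack each dimension's contribution:
  -A: nom -31.200 → Σnom=-31.200; wc +0.400/-0.400 → slack +0.400/-0.400; half-tol=0.400, Σhalf²=0.160000
  +B: nom +13.430 → Σnom=-17.770; wc +0.100/-0.260 → slack +0.500/-0.660; half-tol=0.180, Σhalf²=0.192400
  +C: nom +3.330 → Σnom=-14.440; wc +0.050/-0.050 → slack +0.550/-0.710; half-tol=0.050, Σhalf²=0.194900
  +D: nom +36.100 → Σnom=21.660; wc +0.027/-0.027 → slack +0.577/-0.737; half-tol=0.027, Σhalf²=0.195629
  -E: nom -2.600 → Σnom=19.060; wc +0.230/-0.210 → slack +0.807/-0.947; half-tol=0.220, Σhalf²=0.244029
  +F: nom +37.100 → Σnom=56.160; wc +0.050/-0.060 → slack +0.857/-1.007; half-tol=0.055, Σhalf²=0.247054
  -G: nom -6.690 → Σnom=49.470; wc +0.309/-0.385 → slack +1.166/-1.392; half-tol=0.347, Σhalf²=0.367463
  -H: nom -34.700 → Σnom=14.770; wc +0.480/-0.320 → slack +1.646/-1.712; half-tol=0.400, Σhalf²=0.527463
Nominal = 14.770. Worst-case = [14.770 - 1.712, 14.770 + 1.646] = [13.058, 16.416]. RSS = √0.527463 = 0.726.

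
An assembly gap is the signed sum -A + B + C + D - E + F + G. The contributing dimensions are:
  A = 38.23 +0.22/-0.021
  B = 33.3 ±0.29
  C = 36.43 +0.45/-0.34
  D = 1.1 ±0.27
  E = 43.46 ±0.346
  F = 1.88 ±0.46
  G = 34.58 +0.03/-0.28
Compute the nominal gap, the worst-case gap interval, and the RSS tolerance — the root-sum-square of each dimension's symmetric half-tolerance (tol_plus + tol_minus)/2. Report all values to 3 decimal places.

nominal=25.600 wc=[23.394,27.467] rss=0.826

Stack each dimension's contribution:
  -A: nom -38.230 → Σnom=-38.230; wc +0.021/-0.220 → slack +0.021/-0.220; half-tol=0.120, Σhalf²=0.014520
  +B: nom +33.300 → Σnom=-4.930; wc +0.290/-0.290 → slack +0.311/-0.510; half-tol=0.290, Σhalf²=0.098620
  +C: nom +36.430 → Σnom=31.500; wc +0.450/-0.340 → slack +0.761/-0.850; half-tol=0.395, Σhalf²=0.254645
  +D: nom +1.100 → Σnom=32.600; wc +0.270/-0.270 → slack +1.031/-1.120; half-tol=0.270, Σhalf²=0.327545
  -E: nom -43.460 → Σnom=-10.860; wc +0.346/-0.346 → slack +1.377/-1.466; half-tol=0.346, Σhalf²=0.447261
  +F: nom +1.880 → Σnom=-8.980; wc +0.460/-0.460 → slack +1.837/-1.926; half-tol=0.460, Σhalf²=0.658861
  +G: nom +34.580 → Σnom=25.600; wc +0.030/-0.280 → slack +1.867/-2.206; half-tol=0.155, Σhalf²=0.682886
Nominal = 25.600. Worst-case = [25.600 - 2.206, 25.600 + 1.867] = [23.394, 27.467]. RSS = √0.682886 = 0.826.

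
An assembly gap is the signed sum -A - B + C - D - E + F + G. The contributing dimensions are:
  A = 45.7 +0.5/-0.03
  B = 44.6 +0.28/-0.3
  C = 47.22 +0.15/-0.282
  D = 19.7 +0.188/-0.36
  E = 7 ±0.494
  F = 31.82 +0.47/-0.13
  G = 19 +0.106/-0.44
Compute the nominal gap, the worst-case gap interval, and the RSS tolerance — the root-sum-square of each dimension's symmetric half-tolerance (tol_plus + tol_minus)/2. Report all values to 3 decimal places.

Stack each dimension's contribution:
  -A: nom -45.700 → Σnom=-45.700; wc +0.030/-0.500 → slack +0.030/-0.500; half-tol=0.265, Σhalf²=0.070225
  -B: nom -44.600 → Σnom=-90.300; wc +0.300/-0.280 → slack +0.330/-0.780; half-tol=0.290, Σhalf²=0.154325
  +C: nom +47.220 → Σnom=-43.080; wc +0.150/-0.282 → slack +0.480/-1.062; half-tol=0.216, Σhalf²=0.200981
  -D: nom -19.700 → Σnom=-62.780; wc +0.360/-0.188 → slack +0.840/-1.250; half-tol=0.274, Σhalf²=0.276057
  -E: nom -7.000 → Σnom=-69.780; wc +0.494/-0.494 → slack +1.334/-1.744; half-tol=0.494, Σhalf²=0.520093
  +F: nom +31.820 → Σnom=-37.960; wc +0.470/-0.130 → slack +1.804/-1.874; half-tol=0.300, Σhalf²=0.610093
  +G: nom +19.000 → Σnom=-18.960; wc +0.106/-0.440 → slack +1.910/-2.314; half-tol=0.273, Σhalf²=0.684622
Nominal = -18.960. Worst-case = [-18.960 - 2.314, -18.960 + 1.910] = [-21.274, -17.050]. RSS = √0.684622 = 0.827.

nominal=-18.960 wc=[-21.274,-17.050] rss=0.827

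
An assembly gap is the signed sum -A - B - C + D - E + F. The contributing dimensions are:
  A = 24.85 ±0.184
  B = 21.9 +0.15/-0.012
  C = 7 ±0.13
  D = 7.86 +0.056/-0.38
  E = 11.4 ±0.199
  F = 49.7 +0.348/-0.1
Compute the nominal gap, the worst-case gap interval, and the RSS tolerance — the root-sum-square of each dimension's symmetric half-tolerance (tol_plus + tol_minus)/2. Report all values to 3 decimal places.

Stack each dimension's contribution:
  -A: nom -24.850 → Σnom=-24.850; wc +0.184/-0.184 → slack +0.184/-0.184; half-tol=0.184, Σhalf²=0.033856
  -B: nom -21.900 → Σnom=-46.750; wc +0.012/-0.150 → slack +0.196/-0.334; half-tol=0.081, Σhalf²=0.040417
  -C: nom -7.000 → Σnom=-53.750; wc +0.130/-0.130 → slack +0.326/-0.464; half-tol=0.130, Σhalf²=0.057317
  +D: nom +7.860 → Σnom=-45.890; wc +0.056/-0.380 → slack +0.382/-0.844; half-tol=0.218, Σhalf²=0.104841
  -E: nom -11.400 → Σnom=-57.290; wc +0.199/-0.199 → slack +0.581/-1.043; half-tol=0.199, Σhalf²=0.144442
  +F: nom +49.700 → Σnom=-7.590; wc +0.348/-0.100 → slack +0.929/-1.143; half-tol=0.224, Σhalf²=0.194618
Nominal = -7.590. Worst-case = [-7.590 - 1.143, -7.590 + 0.929] = [-8.733, -6.661]. RSS = √0.194618 = 0.441.

nominal=-7.590 wc=[-8.733,-6.661] rss=0.441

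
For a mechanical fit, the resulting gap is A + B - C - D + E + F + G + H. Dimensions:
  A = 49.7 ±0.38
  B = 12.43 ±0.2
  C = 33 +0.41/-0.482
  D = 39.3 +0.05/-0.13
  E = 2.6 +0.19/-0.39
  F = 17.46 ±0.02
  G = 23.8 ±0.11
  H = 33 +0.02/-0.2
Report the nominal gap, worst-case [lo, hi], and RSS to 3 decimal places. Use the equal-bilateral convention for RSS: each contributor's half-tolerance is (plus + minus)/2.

nominal=66.690 wc=[64.930,68.222] rss=0.707

Stack each dimension's contribution:
  +A: nom +49.700 → Σnom=49.700; wc +0.380/-0.380 → slack +0.380/-0.380; half-tol=0.380, Σhalf²=0.144400
  +B: nom +12.430 → Σnom=62.130; wc +0.200/-0.200 → slack +0.580/-0.580; half-tol=0.200, Σhalf²=0.184400
  -C: nom -33.000 → Σnom=29.130; wc +0.482/-0.410 → slack +1.062/-0.990; half-tol=0.446, Σhalf²=0.383316
  -D: nom -39.300 → Σnom=-10.170; wc +0.130/-0.050 → slack +1.192/-1.040; half-tol=0.090, Σhalf²=0.391416
  +E: nom +2.600 → Σnom=-7.570; wc +0.190/-0.390 → slack +1.382/-1.430; half-tol=0.290, Σhalf²=0.475516
  +F: nom +17.460 → Σnom=9.890; wc +0.020/-0.020 → slack +1.402/-1.450; half-tol=0.020, Σhalf²=0.475916
  +G: nom +23.800 → Σnom=33.690; wc +0.110/-0.110 → slack +1.512/-1.560; half-tol=0.110, Σhalf²=0.488016
  +H: nom +33.000 → Σnom=66.690; wc +0.020/-0.200 → slack +1.532/-1.760; half-tol=0.110, Σhalf²=0.500116
Nominal = 66.690. Worst-case = [66.690 - 1.760, 66.690 + 1.532] = [64.930, 68.222]. RSS = √0.500116 = 0.707.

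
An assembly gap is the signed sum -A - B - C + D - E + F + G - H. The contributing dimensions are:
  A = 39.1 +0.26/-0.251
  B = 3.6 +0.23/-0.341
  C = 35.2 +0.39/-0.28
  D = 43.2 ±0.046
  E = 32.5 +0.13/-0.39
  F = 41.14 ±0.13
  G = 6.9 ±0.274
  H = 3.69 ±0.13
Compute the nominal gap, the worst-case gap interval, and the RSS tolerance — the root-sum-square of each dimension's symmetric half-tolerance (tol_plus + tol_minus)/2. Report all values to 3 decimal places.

Stack each dimension's contribution:
  -A: nom -39.100 → Σnom=-39.100; wc +0.251/-0.260 → slack +0.251/-0.260; half-tol=0.256, Σhalf²=0.065280
  -B: nom -3.600 → Σnom=-42.700; wc +0.341/-0.230 → slack +0.592/-0.490; half-tol=0.286, Σhalf²=0.146791
  -C: nom -35.200 → Σnom=-77.900; wc +0.280/-0.390 → slack +0.872/-0.880; half-tol=0.335, Σhalf²=0.259016
  +D: nom +43.200 → Σnom=-34.700; wc +0.046/-0.046 → slack +0.918/-0.926; half-tol=0.046, Σhalf²=0.261132
  -E: nom -32.500 → Σnom=-67.200; wc +0.390/-0.130 → slack +1.308/-1.056; half-tol=0.260, Σhalf²=0.328732
  +F: nom +41.140 → Σnom=-26.060; wc +0.130/-0.130 → slack +1.438/-1.186; half-tol=0.130, Σhalf²=0.345632
  +G: nom +6.900 → Σnom=-19.160; wc +0.274/-0.274 → slack +1.712/-1.460; half-tol=0.274, Σhalf²=0.420708
  -H: nom -3.690 → Σnom=-22.850; wc +0.130/-0.130 → slack +1.842/-1.590; half-tol=0.130, Σhalf²=0.437608
Nominal = -22.850. Worst-case = [-22.850 - 1.590, -22.850 + 1.842] = [-24.440, -21.008]. RSS = √0.437608 = 0.662.

nominal=-22.850 wc=[-24.440,-21.008] rss=0.662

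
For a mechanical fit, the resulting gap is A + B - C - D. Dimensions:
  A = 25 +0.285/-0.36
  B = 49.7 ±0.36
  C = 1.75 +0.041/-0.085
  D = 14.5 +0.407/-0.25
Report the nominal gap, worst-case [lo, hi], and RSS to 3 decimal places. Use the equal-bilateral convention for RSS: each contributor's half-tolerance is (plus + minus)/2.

Stack each dimension's contribution:
  +A: nom +25.000 → Σnom=25.000; wc +0.285/-0.360 → slack +0.285/-0.360; half-tol=0.323, Σhalf²=0.104006
  +B: nom +49.700 → Σnom=74.700; wc +0.360/-0.360 → slack +0.645/-0.720; half-tol=0.360, Σhalf²=0.233606
  -C: nom -1.750 → Σnom=72.950; wc +0.085/-0.041 → slack +0.730/-0.761; half-tol=0.063, Σhalf²=0.237575
  -D: nom -14.500 → Σnom=58.450; wc +0.250/-0.407 → slack +0.980/-1.168; half-tol=0.329, Σhalf²=0.345488
Nominal = 58.450. Worst-case = [58.450 - 1.168, 58.450 + 0.980] = [57.282, 59.430]. RSS = √0.345488 = 0.588.

nominal=58.450 wc=[57.282,59.430] rss=0.588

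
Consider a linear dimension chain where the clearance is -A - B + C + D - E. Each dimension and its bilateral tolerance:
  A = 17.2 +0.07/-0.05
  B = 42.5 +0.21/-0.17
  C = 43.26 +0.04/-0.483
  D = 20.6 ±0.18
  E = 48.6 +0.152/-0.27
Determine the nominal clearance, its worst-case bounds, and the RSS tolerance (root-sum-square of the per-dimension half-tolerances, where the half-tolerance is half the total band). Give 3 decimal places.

nominal=-44.440 wc=[-45.535,-43.730] rss=0.430

Stack each dimension's contribution:
  -A: nom -17.200 → Σnom=-17.200; wc +0.050/-0.070 → slack +0.050/-0.070; half-tol=0.060, Σhalf²=0.003600
  -B: nom -42.500 → Σnom=-59.700; wc +0.170/-0.210 → slack +0.220/-0.280; half-tol=0.190, Σhalf²=0.039700
  +C: nom +43.260 → Σnom=-16.440; wc +0.040/-0.483 → slack +0.260/-0.763; half-tol=0.262, Σhalf²=0.108082
  +D: nom +20.600 → Σnom=4.160; wc +0.180/-0.180 → slack +0.440/-0.943; half-tol=0.180, Σhalf²=0.140482
  -E: nom -48.600 → Σnom=-44.440; wc +0.270/-0.152 → slack +0.710/-1.095; half-tol=0.211, Σhalf²=0.185003
Nominal = -44.440. Worst-case = [-44.440 - 1.095, -44.440 + 0.710] = [-45.535, -43.730]. RSS = √0.185003 = 0.430.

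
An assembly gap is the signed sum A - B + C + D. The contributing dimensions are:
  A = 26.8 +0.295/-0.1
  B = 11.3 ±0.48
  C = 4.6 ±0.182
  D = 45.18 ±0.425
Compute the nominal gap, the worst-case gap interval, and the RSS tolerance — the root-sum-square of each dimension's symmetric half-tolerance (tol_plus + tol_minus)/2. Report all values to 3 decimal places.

Stack each dimension's contribution:
  +A: nom +26.800 → Σnom=26.800; wc +0.295/-0.100 → slack +0.295/-0.100; half-tol=0.198, Σhalf²=0.039006
  -B: nom -11.300 → Σnom=15.500; wc +0.480/-0.480 → slack +0.775/-0.580; half-tol=0.480, Σhalf²=0.269406
  +C: nom +4.600 → Σnom=20.100; wc +0.182/-0.182 → slack +0.957/-0.762; half-tol=0.182, Σhalf²=0.302530
  +D: nom +45.180 → Σnom=65.280; wc +0.425/-0.425 → slack +1.382/-1.187; half-tol=0.425, Σhalf²=0.483155
Nominal = 65.280. Worst-case = [65.280 - 1.187, 65.280 + 1.382] = [64.093, 66.662]. RSS = √0.483155 = 0.695.

nominal=65.280 wc=[64.093,66.662] rss=0.695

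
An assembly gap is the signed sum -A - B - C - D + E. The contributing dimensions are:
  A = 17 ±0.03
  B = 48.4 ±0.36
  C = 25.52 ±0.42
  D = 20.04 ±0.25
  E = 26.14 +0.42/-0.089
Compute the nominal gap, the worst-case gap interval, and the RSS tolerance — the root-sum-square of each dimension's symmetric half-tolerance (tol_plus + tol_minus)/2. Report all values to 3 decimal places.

nominal=-84.820 wc=[-85.969,-83.340] rss=0.659

Stack each dimension's contribution:
  -A: nom -17.000 → Σnom=-17.000; wc +0.030/-0.030 → slack +0.030/-0.030; half-tol=0.030, Σhalf²=0.000900
  -B: nom -48.400 → Σnom=-65.400; wc +0.360/-0.360 → slack +0.390/-0.390; half-tol=0.360, Σhalf²=0.130500
  -C: nom -25.520 → Σnom=-90.920; wc +0.420/-0.420 → slack +0.810/-0.810; half-tol=0.420, Σhalf²=0.306900
  -D: nom -20.040 → Σnom=-110.960; wc +0.250/-0.250 → slack +1.060/-1.060; half-tol=0.250, Σhalf²=0.369400
  +E: nom +26.140 → Σnom=-84.820; wc +0.420/-0.089 → slack +1.480/-1.149; half-tol=0.255, Σhalf²=0.434170
Nominal = -84.820. Worst-case = [-84.820 - 1.149, -84.820 + 1.480] = [-85.969, -83.340]. RSS = √0.434170 = 0.659.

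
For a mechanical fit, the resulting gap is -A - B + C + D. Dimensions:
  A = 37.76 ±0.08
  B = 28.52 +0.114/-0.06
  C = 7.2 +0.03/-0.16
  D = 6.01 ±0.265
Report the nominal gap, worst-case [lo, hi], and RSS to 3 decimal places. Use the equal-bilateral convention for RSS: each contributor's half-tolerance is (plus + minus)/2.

nominal=-53.070 wc=[-53.689,-52.635] rss=0.305

Stack each dimension's contribution:
  -A: nom -37.760 → Σnom=-37.760; wc +0.080/-0.080 → slack +0.080/-0.080; half-tol=0.080, Σhalf²=0.006400
  -B: nom -28.520 → Σnom=-66.280; wc +0.060/-0.114 → slack +0.140/-0.194; half-tol=0.087, Σhalf²=0.013969
  +C: nom +7.200 → Σnom=-59.080; wc +0.030/-0.160 → slack +0.170/-0.354; half-tol=0.095, Σhalf²=0.022994
  +D: nom +6.010 → Σnom=-53.070; wc +0.265/-0.265 → slack +0.435/-0.619; half-tol=0.265, Σhalf²=0.093219
Nominal = -53.070. Worst-case = [-53.070 - 0.619, -53.070 + 0.435] = [-53.689, -52.635]. RSS = √0.093219 = 0.305.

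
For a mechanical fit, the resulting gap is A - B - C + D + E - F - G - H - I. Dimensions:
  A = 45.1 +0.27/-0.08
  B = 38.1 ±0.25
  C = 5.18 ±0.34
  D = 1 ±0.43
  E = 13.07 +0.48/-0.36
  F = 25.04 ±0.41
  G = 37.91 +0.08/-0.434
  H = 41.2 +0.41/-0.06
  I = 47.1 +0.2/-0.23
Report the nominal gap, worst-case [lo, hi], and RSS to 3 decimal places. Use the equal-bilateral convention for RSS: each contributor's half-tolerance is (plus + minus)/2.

Stack each dimension's contribution:
  +A: nom +45.100 → Σnom=45.100; wc +0.270/-0.080 → slack +0.270/-0.080; half-tol=0.175, Σhalf²=0.030625
  -B: nom -38.100 → Σnom=7.000; wc +0.250/-0.250 → slack +0.520/-0.330; half-tol=0.250, Σhalf²=0.093125
  -C: nom -5.180 → Σnom=1.820; wc +0.340/-0.340 → slack +0.860/-0.670; half-tol=0.340, Σhalf²=0.208725
  +D: nom +1.000 → Σnom=2.820; wc +0.430/-0.430 → slack +1.290/-1.100; half-tol=0.430, Σhalf²=0.393625
  +E: nom +13.070 → Σnom=15.890; wc +0.480/-0.360 → slack +1.770/-1.460; half-tol=0.420, Σhalf²=0.570025
  -F: nom -25.040 → Σnom=-9.150; wc +0.410/-0.410 → slack +2.180/-1.870; half-tol=0.410, Σhalf²=0.738125
  -G: nom -37.910 → Σnom=-47.060; wc +0.434/-0.080 → slack +2.614/-1.950; half-tol=0.257, Σhalf²=0.804174
  -H: nom -41.200 → Σnom=-88.260; wc +0.060/-0.410 → slack +2.674/-2.360; half-tol=0.235, Σhalf²=0.859399
  -I: nom -47.100 → Σnom=-135.360; wc +0.230/-0.200 → slack +2.904/-2.560; half-tol=0.215, Σhalf²=0.905624
Nominal = -135.360. Worst-case = [-135.360 - 2.560, -135.360 + 2.904] = [-137.920, -132.456]. RSS = √0.905624 = 0.952.

nominal=-135.360 wc=[-137.920,-132.456] rss=0.952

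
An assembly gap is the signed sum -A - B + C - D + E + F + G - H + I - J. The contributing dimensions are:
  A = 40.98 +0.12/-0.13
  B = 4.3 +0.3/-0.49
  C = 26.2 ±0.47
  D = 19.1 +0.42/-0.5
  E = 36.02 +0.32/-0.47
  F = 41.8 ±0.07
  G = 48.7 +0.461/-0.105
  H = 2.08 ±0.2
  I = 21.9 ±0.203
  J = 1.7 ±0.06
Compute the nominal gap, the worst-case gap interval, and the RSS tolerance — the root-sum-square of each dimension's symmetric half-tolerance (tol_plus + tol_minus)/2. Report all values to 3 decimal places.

Stack each dimension's contribution:
  -A: nom -40.980 → Σnom=-40.980; wc +0.130/-0.120 → slack +0.130/-0.120; half-tol=0.125, Σhalf²=0.015625
  -B: nom -4.300 → Σnom=-45.280; wc +0.490/-0.300 → slack +0.620/-0.420; half-tol=0.395, Σhalf²=0.171650
  +C: nom +26.200 → Σnom=-19.080; wc +0.470/-0.470 → slack +1.090/-0.890; half-tol=0.470, Σhalf²=0.392550
  -D: nom -19.100 → Σnom=-38.180; wc +0.500/-0.420 → slack +1.590/-1.310; half-tol=0.460, Σhalf²=0.604150
  +E: nom +36.020 → Σnom=-2.160; wc +0.320/-0.470 → slack +1.910/-1.780; half-tol=0.395, Σhalf²=0.760175
  +F: nom +41.800 → Σnom=39.640; wc +0.070/-0.070 → slack +1.980/-1.850; half-tol=0.070, Σhalf²=0.765075
  +G: nom +48.700 → Σnom=88.340; wc +0.461/-0.105 → slack +2.441/-1.955; half-tol=0.283, Σhalf²=0.845164
  -H: nom -2.080 → Σnom=86.260; wc +0.200/-0.200 → slack +2.641/-2.155; half-tol=0.200, Σhalf²=0.885164
  +I: nom +21.900 → Σnom=108.160; wc +0.203/-0.203 → slack +2.844/-2.358; half-tol=0.203, Σhalf²=0.926373
  -J: nom -1.700 → Σnom=106.460; wc +0.060/-0.060 → slack +2.904/-2.418; half-tol=0.060, Σhalf²=0.929973
Nominal = 106.460. Worst-case = [106.460 - 2.418, 106.460 + 2.904] = [104.042, 109.364]. RSS = √0.929973 = 0.964.

nominal=106.460 wc=[104.042,109.364] rss=0.964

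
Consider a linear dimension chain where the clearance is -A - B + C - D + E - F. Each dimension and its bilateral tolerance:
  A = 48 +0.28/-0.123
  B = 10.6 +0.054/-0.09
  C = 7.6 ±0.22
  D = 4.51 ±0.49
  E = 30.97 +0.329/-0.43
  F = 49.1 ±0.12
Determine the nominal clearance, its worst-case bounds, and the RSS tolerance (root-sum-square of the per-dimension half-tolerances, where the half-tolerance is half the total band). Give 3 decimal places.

nominal=-73.640 wc=[-75.234,-72.268] rss=0.702

Stack each dimension's contribution:
  -A: nom -48.000 → Σnom=-48.000; wc +0.123/-0.280 → slack +0.123/-0.280; half-tol=0.202, Σhalf²=0.040602
  -B: nom -10.600 → Σnom=-58.600; wc +0.090/-0.054 → slack +0.213/-0.334; half-tol=0.072, Σhalf²=0.045786
  +C: nom +7.600 → Σnom=-51.000; wc +0.220/-0.220 → slack +0.433/-0.554; half-tol=0.220, Σhalf²=0.094186
  -D: nom -4.510 → Σnom=-55.510; wc +0.490/-0.490 → slack +0.923/-1.044; half-tol=0.490, Σhalf²=0.334286
  +E: nom +30.970 → Σnom=-24.540; wc +0.329/-0.430 → slack +1.252/-1.474; half-tol=0.380, Σhalf²=0.478307
  -F: nom -49.100 → Σnom=-73.640; wc +0.120/-0.120 → slack +1.372/-1.594; half-tol=0.120, Σhalf²=0.492707
Nominal = -73.640. Worst-case = [-73.640 - 1.594, -73.640 + 1.372] = [-75.234, -72.268]. RSS = √0.492707 = 0.702.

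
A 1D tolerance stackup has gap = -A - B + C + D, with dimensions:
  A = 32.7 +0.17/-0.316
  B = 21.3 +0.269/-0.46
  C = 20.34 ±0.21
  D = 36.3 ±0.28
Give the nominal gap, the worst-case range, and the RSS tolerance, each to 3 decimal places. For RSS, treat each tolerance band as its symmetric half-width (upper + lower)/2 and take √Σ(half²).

nominal=2.640 wc=[1.711,3.906] rss=0.561

Stack each dimension's contribution:
  -A: nom -32.700 → Σnom=-32.700; wc +0.316/-0.170 → slack +0.316/-0.170; half-tol=0.243, Σhalf²=0.059049
  -B: nom -21.300 → Σnom=-54.000; wc +0.460/-0.269 → slack +0.776/-0.439; half-tol=0.365, Σhalf²=0.191909
  +C: nom +20.340 → Σnom=-33.660; wc +0.210/-0.210 → slack +0.986/-0.649; half-tol=0.210, Σhalf²=0.236009
  +D: nom +36.300 → Σnom=2.640; wc +0.280/-0.280 → slack +1.266/-0.929; half-tol=0.280, Σhalf²=0.314409
Nominal = 2.640. Worst-case = [2.640 - 0.929, 2.640 + 1.266] = [1.711, 3.906]. RSS = √0.314409 = 0.561.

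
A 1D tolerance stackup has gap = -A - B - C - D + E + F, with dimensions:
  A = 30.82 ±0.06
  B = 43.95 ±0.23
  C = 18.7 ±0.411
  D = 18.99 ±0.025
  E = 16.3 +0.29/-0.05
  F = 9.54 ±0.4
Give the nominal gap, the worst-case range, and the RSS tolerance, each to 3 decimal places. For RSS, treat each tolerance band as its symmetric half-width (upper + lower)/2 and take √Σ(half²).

nominal=-86.620 wc=[-87.796,-85.204] rss=0.644

Stack each dimension's contribution:
  -A: nom -30.820 → Σnom=-30.820; wc +0.060/-0.060 → slack +0.060/-0.060; half-tol=0.060, Σhalf²=0.003600
  -B: nom -43.950 → Σnom=-74.770; wc +0.230/-0.230 → slack +0.290/-0.290; half-tol=0.230, Σhalf²=0.056500
  -C: nom -18.700 → Σnom=-93.470; wc +0.411/-0.411 → slack +0.701/-0.701; half-tol=0.411, Σhalf²=0.225421
  -D: nom -18.990 → Σnom=-112.460; wc +0.025/-0.025 → slack +0.726/-0.726; half-tol=0.025, Σhalf²=0.226046
  +E: nom +16.300 → Σnom=-96.160; wc +0.290/-0.050 → slack +1.016/-0.776; half-tol=0.170, Σhalf²=0.254946
  +F: nom +9.540 → Σnom=-86.620; wc +0.400/-0.400 → slack +1.416/-1.176; half-tol=0.400, Σhalf²=0.414946
Nominal = -86.620. Worst-case = [-86.620 - 1.176, -86.620 + 1.416] = [-87.796, -85.204]. RSS = √0.414946 = 0.644.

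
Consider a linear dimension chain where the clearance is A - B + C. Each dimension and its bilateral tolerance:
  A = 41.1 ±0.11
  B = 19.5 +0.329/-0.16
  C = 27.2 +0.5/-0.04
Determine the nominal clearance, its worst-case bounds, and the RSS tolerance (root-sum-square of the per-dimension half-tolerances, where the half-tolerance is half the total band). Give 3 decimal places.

nominal=48.800 wc=[48.321,49.570] rss=0.381

Stack each dimension's contribution:
  +A: nom +41.100 → Σnom=41.100; wc +0.110/-0.110 → slack +0.110/-0.110; half-tol=0.110, Σhalf²=0.012100
  -B: nom -19.500 → Σnom=21.600; wc +0.160/-0.329 → slack +0.270/-0.439; half-tol=0.244, Σhalf²=0.071880
  +C: nom +27.200 → Σnom=48.800; wc +0.500/-0.040 → slack +0.770/-0.479; half-tol=0.270, Σhalf²=0.144780
Nominal = 48.800. Worst-case = [48.800 - 0.479, 48.800 + 0.770] = [48.321, 49.570]. RSS = √0.144780 = 0.381.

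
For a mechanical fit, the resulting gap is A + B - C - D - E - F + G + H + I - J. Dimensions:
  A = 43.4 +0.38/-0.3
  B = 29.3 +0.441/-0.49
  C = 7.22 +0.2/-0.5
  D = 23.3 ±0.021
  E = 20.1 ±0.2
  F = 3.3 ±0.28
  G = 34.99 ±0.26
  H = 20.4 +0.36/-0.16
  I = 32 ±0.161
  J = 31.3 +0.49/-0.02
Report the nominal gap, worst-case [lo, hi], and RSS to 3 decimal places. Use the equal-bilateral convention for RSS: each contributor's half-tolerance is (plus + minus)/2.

nominal=74.870 wc=[72.308,77.493] rss=0.894

Stack each dimension's contribution:
  +A: nom +43.400 → Σnom=43.400; wc +0.380/-0.300 → slack +0.380/-0.300; half-tol=0.340, Σhalf²=0.115600
  +B: nom +29.300 → Σnom=72.700; wc +0.441/-0.490 → slack +0.821/-0.790; half-tol=0.466, Σhalf²=0.332290
  -C: nom -7.220 → Σnom=65.480; wc +0.500/-0.200 → slack +1.321/-0.990; half-tol=0.350, Σhalf²=0.454790
  -D: nom -23.300 → Σnom=42.180; wc +0.021/-0.021 → slack +1.342/-1.011; half-tol=0.021, Σhalf²=0.455231
  -E: nom -20.100 → Σnom=22.080; wc +0.200/-0.200 → slack +1.542/-1.211; half-tol=0.200, Σhalf²=0.495231
  -F: nom -3.300 → Σnom=18.780; wc +0.280/-0.280 → slack +1.822/-1.491; half-tol=0.280, Σhalf²=0.573631
  +G: nom +34.990 → Σnom=53.770; wc +0.260/-0.260 → slack +2.082/-1.751; half-tol=0.260, Σhalf²=0.641231
  +H: nom +20.400 → Σnom=74.170; wc +0.360/-0.160 → slack +2.442/-1.911; half-tol=0.260, Σhalf²=0.708831
  +I: nom +32.000 → Σnom=106.170; wc +0.161/-0.161 → slack +2.603/-2.072; half-tol=0.161, Σhalf²=0.734752
  -J: nom -31.300 → Σnom=74.870; wc +0.020/-0.490 → slack +2.623/-2.562; half-tol=0.255, Σhalf²=0.799777
Nominal = 74.870. Worst-case = [74.870 - 2.562, 74.870 + 2.623] = [72.308, 77.493]. RSS = √0.799777 = 0.894.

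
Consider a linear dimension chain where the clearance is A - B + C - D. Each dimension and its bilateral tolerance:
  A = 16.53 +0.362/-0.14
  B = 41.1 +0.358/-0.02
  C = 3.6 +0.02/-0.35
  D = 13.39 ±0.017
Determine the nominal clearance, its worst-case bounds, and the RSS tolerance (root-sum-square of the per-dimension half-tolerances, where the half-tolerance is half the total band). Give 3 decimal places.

Stack each dimension's contribution:
  +A: nom +16.530 → Σnom=16.530; wc +0.362/-0.140 → slack +0.362/-0.140; half-tol=0.251, Σhalf²=0.063001
  -B: nom -41.100 → Σnom=-24.570; wc +0.020/-0.358 → slack +0.382/-0.498; half-tol=0.189, Σhalf²=0.098722
  +C: nom +3.600 → Σnom=-20.970; wc +0.020/-0.350 → slack +0.402/-0.848; half-tol=0.185, Σhalf²=0.132947
  -D: nom -13.390 → Σnom=-34.360; wc +0.017/-0.017 → slack +0.419/-0.865; half-tol=0.017, Σhalf²=0.133236
Nominal = -34.360. Worst-case = [-34.360 - 0.865, -34.360 + 0.419] = [-35.225, -33.941]. RSS = √0.133236 = 0.365.

nominal=-34.360 wc=[-35.225,-33.941] rss=0.365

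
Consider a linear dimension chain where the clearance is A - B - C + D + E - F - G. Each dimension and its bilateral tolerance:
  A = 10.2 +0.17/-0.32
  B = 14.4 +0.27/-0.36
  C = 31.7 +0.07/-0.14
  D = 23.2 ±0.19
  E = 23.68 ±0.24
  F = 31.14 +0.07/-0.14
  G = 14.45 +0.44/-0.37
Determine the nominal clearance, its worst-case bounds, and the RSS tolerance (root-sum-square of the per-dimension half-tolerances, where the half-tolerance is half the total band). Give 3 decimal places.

Stack each dimension's contribution:
  +A: nom +10.200 → Σnom=10.200; wc +0.170/-0.320 → slack +0.170/-0.320; half-tol=0.245, Σhalf²=0.060025
  -B: nom -14.400 → Σnom=-4.200; wc +0.360/-0.270 → slack +0.530/-0.590; half-tol=0.315, Σhalf²=0.159250
  -C: nom -31.700 → Σnom=-35.900; wc +0.140/-0.070 → slack +0.670/-0.660; half-tol=0.105, Σhalf²=0.170275
  +D: nom +23.200 → Σnom=-12.700; wc +0.190/-0.190 → slack +0.860/-0.850; half-tol=0.190, Σhalf²=0.206375
  +E: nom +23.680 → Σnom=10.980; wc +0.240/-0.240 → slack +1.100/-1.090; half-tol=0.240, Σhalf²=0.263975
  -F: nom -31.140 → Σnom=-20.160; wc +0.140/-0.070 → slack +1.240/-1.160; half-tol=0.105, Σhalf²=0.275000
  -G: nom -14.450 → Σnom=-34.610; wc +0.370/-0.440 → slack +1.610/-1.600; half-tol=0.405, Σhalf²=0.439025
Nominal = -34.610. Worst-case = [-34.610 - 1.600, -34.610 + 1.610] = [-36.210, -33.000]. RSS = √0.439025 = 0.663.

nominal=-34.610 wc=[-36.210,-33.000] rss=0.663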